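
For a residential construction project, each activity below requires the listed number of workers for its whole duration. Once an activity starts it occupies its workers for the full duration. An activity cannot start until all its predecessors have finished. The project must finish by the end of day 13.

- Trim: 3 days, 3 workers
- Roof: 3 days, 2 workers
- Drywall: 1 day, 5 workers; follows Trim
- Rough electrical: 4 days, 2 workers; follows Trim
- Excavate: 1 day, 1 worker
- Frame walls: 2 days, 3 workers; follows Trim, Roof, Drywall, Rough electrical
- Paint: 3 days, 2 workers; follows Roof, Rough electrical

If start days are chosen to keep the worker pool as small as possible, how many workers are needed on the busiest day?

5

Early-start (Trim@1, Roof@1, Drywall@4, Rough electrical@4, Excavate@1, Frame walls@8, Paint@8) gives peak 7: d1:6  d2:5  d3:5  d4:7  d5:2  d6:2  d7:2  d8:5  d9:5  d10:2  d11:0  d12:0  d13:0.
Shift Rough electrical→5, Excavate→5, Frame walls→9, Paint→9.
Schedule Trim@1, Roof@1, Drywall@4, Rough electrical@5, Excavate@5, Frame walls@9, Paint@9: d1:5  d2:5  d3:5  d4:5  d5:3  d6:2  d7:2  d8:2  d9:5  d10:5  d11:2  d12:0  d13:0 — peak 5.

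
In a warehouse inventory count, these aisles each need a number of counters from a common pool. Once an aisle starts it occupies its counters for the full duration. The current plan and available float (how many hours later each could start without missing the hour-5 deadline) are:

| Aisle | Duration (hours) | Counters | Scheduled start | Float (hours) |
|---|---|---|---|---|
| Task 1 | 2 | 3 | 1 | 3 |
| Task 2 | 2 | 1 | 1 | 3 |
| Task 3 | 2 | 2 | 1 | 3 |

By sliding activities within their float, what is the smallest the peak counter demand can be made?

Early-start (Task 1@1, Task 2@1, Task 3@1) gives peak 6: h1:6  h2:6  h3:0  h4:0  h5:0.
Shift Task 2→3, Task 3→3.
Schedule Task 1@1, Task 2@3, Task 3@3: h1:3  h2:3  h3:3  h4:3  h5:0 — peak 3.
Total counter-hours = 12 over 5 hours ⇒ peak ≥ ⌈12/5⌉ = 3, so 3 is optimal.

3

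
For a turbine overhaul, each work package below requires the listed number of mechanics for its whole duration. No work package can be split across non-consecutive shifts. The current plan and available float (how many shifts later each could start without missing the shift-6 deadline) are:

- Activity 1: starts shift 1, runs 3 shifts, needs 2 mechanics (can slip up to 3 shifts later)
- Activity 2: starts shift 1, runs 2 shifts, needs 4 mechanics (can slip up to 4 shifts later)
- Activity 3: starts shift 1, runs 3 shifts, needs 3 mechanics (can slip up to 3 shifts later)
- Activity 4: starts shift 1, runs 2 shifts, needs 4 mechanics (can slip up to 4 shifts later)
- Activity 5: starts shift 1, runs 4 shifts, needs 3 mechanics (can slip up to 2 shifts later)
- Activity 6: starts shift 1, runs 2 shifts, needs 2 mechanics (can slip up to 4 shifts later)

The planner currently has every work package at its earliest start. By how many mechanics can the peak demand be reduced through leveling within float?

Early-start peak: s1:18  s2:18  s3:8  s4:3  s5:0  s6:0 ⇒ 18.
Leveled (Activity 1@1, Activity 2@1, Activity 3@1, Activity 4@4, Activity 5@3, Activity 6@4): s1:9  s2:9  s3:8  s4:9  s5:9  s6:3 ⇒ 9.
Reduction 18 − 9 = 9.

9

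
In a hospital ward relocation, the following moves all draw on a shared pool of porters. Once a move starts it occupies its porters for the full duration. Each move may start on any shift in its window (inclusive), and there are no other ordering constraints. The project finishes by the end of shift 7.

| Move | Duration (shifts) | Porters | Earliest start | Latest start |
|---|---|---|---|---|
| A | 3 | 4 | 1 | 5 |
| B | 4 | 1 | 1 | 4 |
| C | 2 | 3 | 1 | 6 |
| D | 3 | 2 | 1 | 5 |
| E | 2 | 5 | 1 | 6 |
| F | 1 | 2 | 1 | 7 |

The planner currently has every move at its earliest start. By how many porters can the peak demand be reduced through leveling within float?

Early-start peak: s1:17  s2:15  s3:7  s4:1  s5:0  s6:0  s7:0 ⇒ 17.
Leveled (A@1, B@4, C@4, D@1, E@6, F@4): s1:6  s2:6  s3:6  s4:6  s5:4  s6:6  s7:6 ⇒ 6.
Reduction 17 − 6 = 11.

11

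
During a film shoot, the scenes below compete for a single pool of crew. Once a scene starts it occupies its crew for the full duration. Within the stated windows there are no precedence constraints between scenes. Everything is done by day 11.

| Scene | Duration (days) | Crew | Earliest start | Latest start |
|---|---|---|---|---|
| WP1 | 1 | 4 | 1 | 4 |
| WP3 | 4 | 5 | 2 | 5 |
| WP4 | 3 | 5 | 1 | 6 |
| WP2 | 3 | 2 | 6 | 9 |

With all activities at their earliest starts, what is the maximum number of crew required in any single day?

10

Early-start schedule: WP1@1, WP3@2, WP4@1, WP2@6.
Load per day: day 1: 9, day 2: 10, day 3: 10, day 4: 5, day 5: 5, day 6: 2, day 7: 2, day 8: 2, day 9: 0, day 10: 0, day 11: 0.
Peak is 10.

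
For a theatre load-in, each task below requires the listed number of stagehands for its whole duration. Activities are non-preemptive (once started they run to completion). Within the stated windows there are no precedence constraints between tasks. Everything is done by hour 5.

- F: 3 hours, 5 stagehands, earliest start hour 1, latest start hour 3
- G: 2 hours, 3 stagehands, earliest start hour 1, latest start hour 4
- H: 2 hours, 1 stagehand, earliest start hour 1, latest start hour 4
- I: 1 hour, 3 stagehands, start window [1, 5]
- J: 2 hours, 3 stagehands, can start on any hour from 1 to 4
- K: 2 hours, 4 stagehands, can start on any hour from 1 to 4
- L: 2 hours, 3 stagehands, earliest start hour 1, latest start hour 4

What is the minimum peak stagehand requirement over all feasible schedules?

Early-start (F@1, G@1, H@1, I@1, J@1, K@1, L@1) gives peak 22: h1:22  h2:19  h3:5  h4:0  h5:0.
Shift I→3, J→4, K→4, L→4.
Schedule F@1, G@1, H@1, I@3, J@4, K@4, L@4: h1:9  h2:9  h3:8  h4:10  h5:10 — peak 10.
Total stagehand-hours = 46 over 5 hours ⇒ peak ≥ ⌈46/5⌉ = 10, so 10 is optimal.

10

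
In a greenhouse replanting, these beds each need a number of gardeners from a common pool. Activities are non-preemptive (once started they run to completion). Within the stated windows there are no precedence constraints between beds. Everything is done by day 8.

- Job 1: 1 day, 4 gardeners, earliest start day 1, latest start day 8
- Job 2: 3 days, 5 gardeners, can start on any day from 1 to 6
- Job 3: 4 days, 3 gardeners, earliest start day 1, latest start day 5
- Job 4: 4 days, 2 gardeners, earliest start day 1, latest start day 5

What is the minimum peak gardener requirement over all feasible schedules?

Early-start (Job 1@1, Job 2@1, Job 3@1, Job 4@1) gives peak 14: d1:14  d2:10  d3:10  d4:5  d5:0  d6:0  d7:0  d8:0.
Shift Job 2→2, Job 3→5, Job 4→5.
Schedule Job 1@1, Job 2@2, Job 3@5, Job 4@5: d1:4  d2:5  d3:5  d4:5  d5:5  d6:5  d7:5  d8:5 — peak 5.
Total gardener-days = 39 over 8 days ⇒ peak ≥ ⌈39/8⌉ = 5, so 5 is optimal.

5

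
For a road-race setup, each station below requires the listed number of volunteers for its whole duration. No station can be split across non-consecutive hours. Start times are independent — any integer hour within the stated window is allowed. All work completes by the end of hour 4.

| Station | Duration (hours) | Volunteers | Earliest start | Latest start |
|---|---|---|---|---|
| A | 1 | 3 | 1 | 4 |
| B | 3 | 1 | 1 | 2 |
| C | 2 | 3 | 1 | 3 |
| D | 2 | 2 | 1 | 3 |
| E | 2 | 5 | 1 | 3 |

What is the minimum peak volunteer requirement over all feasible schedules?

Early-start (A@1, B@1, C@1, D@1, E@1) gives peak 14: h1:14  h2:11  h3:1  h4:0.
Shift D→2, E→3.
Schedule A@1, B@1, C@1, D@2, E@3: h1:7  h2:6  h3:8  h4:5 — peak 8.

8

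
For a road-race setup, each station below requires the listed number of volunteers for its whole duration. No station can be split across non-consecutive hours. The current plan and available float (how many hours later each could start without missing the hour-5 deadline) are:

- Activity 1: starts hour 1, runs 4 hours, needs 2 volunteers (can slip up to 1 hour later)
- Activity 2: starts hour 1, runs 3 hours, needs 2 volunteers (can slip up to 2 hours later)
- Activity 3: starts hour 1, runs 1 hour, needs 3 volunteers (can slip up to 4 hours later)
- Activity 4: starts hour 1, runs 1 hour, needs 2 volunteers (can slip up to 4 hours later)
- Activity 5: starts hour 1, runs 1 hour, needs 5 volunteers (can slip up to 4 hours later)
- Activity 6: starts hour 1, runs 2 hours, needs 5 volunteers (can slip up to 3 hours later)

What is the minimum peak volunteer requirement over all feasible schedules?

Early-start (Activity 1@1, Activity 2@1, Activity 3@1, Activity 4@1, Activity 5@1, Activity 6@1) gives peak 19: h1:19  h2:9  h3:4  h4:2  h5:0.
Shift Activity 2→3, Activity 3→3, Activity 4→4, Activity 5→5.
Schedule Activity 1@1, Activity 2@3, Activity 3@3, Activity 4@4, Activity 5@5, Activity 6@1: h1:7  h2:7  h3:7  h4:6  h5:7 — peak 7.
Total volunteer-hours = 34 over 5 hours ⇒ peak ≥ ⌈34/5⌉ = 7, so 7 is optimal.

7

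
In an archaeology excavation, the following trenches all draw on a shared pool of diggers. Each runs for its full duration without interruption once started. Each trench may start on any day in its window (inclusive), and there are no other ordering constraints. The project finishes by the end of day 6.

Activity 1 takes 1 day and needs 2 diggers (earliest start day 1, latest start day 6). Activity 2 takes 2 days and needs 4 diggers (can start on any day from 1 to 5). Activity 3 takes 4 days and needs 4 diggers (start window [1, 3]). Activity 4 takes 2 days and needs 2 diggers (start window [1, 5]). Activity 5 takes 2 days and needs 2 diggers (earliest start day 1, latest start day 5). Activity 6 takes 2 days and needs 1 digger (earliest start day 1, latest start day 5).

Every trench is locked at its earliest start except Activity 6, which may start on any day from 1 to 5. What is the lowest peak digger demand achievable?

Activity 6@1: d1:15  d2:13  d3:4  d4:4  d5:0  d6:0 → peak 15
Activity 6@2: d1:14  d2:13  d3:5  d4:4  d5:0  d6:0 → peak 14
Activity 6@3: d1:14  d2:12  d3:5  d4:5  d5:0  d6:0 → peak 14
Activity 6@4: d1:14  d2:12  d3:4  d4:5  d5:1  d6:0 → peak 14
Activity 6@5: d1:14  d2:12  d3:4  d4:4  d5:1  d6:1 → peak 14
Best is Activity 6@2, peak 14.

14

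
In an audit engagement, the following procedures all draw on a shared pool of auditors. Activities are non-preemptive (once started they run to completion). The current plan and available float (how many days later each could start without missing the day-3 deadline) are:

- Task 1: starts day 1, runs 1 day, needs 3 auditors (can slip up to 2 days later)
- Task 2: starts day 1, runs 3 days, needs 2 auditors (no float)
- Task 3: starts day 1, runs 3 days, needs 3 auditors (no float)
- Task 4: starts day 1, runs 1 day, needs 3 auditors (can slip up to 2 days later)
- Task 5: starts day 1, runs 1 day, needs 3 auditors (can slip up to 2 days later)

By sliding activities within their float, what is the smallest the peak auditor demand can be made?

8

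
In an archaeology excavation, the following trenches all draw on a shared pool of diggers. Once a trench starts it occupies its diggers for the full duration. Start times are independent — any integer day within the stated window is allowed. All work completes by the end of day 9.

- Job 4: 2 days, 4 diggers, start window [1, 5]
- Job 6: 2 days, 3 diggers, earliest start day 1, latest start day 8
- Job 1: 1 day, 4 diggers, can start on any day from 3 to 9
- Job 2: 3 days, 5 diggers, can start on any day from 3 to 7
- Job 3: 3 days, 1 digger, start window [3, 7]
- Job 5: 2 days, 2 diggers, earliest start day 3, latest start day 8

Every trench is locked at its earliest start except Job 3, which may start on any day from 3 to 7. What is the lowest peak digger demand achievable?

11

Job 3@3: d1:7  d2:7  d3:12  d4:8  d5:6  d6:0  d7:0  d8:0  d9:0 → peak 12
Job 3@4: d1:7  d2:7  d3:11  d4:8  d5:6  d6:1  d7:0  d8:0  d9:0 → peak 11
Job 3@5: d1:7  d2:7  d3:11  d4:7  d5:6  d6:1  d7:1  d8:0  d9:0 → peak 11
Job 3@6: d1:7  d2:7  d3:11  d4:7  d5:5  d6:1  d7:1  d8:1  d9:0 → peak 11
Job 3@7: d1:7  d2:7  d3:11  d4:7  d5:5  d6:0  d7:1  d8:1  d9:1 → peak 11
Best is Job 3@4, peak 11.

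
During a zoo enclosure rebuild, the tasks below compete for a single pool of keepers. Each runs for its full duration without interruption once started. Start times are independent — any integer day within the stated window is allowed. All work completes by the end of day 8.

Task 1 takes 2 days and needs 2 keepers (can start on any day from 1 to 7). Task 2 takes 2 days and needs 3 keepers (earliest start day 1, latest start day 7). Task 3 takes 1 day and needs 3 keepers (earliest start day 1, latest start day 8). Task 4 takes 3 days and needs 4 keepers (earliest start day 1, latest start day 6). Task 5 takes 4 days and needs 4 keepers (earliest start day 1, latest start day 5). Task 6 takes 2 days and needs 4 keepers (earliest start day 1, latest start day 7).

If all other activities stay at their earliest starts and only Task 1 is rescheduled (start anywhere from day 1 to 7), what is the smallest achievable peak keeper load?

18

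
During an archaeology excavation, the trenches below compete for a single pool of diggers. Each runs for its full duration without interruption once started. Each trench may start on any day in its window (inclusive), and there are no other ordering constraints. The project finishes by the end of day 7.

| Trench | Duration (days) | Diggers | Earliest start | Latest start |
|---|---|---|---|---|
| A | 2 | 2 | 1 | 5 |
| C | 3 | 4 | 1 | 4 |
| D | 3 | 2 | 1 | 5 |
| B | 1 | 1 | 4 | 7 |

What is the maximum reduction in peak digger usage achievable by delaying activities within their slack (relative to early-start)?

Early-start peak: d1:8  d2:8  d3:6  d4:1  d5:0  d6:0  d7:0 ⇒ 8.
Leveled (A@1, C@4, D@1, B@7): d1:4  d2:4  d3:2  d4:4  d5:4  d6:4  d7:1 ⇒ 4.
Reduction 8 − 4 = 4.

4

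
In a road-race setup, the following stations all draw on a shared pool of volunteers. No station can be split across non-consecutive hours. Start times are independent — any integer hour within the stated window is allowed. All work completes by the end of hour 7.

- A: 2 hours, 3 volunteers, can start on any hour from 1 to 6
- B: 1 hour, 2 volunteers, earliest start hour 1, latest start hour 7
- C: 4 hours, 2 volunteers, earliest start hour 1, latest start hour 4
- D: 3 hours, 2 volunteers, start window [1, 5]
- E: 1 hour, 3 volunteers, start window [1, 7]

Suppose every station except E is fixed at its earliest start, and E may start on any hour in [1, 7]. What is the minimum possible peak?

9

E@1: h1:12  h2:7  h3:4  h4:2  h5:0  h6:0  h7:0 → peak 12
E@2: h1:9  h2:10  h3:4  h4:2  h5:0  h6:0  h7:0 → peak 10
E@3: h1:9  h2:7  h3:7  h4:2  h5:0  h6:0  h7:0 → peak 9
E@4: h1:9  h2:7  h3:4  h4:5  h5:0  h6:0  h7:0 → peak 9
E@5: h1:9  h2:7  h3:4  h4:2  h5:3  h6:0  h7:0 → peak 9
E@6: h1:9  h2:7  h3:4  h4:2  h5:0  h6:3  h7:0 → peak 9
E@7: h1:9  h2:7  h3:4  h4:2  h5:0  h6:0  h7:3 → peak 9
Best is E@3, peak 9.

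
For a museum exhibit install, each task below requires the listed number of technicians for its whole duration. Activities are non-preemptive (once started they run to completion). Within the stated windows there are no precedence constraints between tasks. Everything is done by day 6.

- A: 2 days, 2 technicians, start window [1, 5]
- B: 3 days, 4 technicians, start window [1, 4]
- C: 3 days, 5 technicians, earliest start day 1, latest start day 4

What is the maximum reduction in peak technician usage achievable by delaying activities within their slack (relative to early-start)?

5

Early-start peak: d1:11  d2:11  d3:9  d4:0  d5:0  d6:0 ⇒ 11.
Leveled (A@1, B@1, C@4): d1:6  d2:6  d3:4  d4:5  d5:5  d6:5 ⇒ 6.
Reduction 11 − 6 = 5.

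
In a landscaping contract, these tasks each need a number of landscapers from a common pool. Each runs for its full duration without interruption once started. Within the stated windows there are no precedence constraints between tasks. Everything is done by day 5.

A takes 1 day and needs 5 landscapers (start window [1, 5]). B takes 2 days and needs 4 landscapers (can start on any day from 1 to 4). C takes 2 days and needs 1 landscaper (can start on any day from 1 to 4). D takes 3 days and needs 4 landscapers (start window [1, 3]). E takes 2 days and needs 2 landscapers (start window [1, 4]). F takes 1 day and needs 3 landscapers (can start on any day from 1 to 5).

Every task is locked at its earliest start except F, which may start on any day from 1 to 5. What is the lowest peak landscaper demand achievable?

F@1: d1:19  d2:11  d3:4  d4:0  d5:0 → peak 19
F@2: d1:16  d2:14  d3:4  d4:0  d5:0 → peak 16
F@3: d1:16  d2:11  d3:7  d4:0  d5:0 → peak 16
F@4: d1:16  d2:11  d3:4  d4:3  d5:0 → peak 16
F@5: d1:16  d2:11  d3:4  d4:0  d5:3 → peak 16
Best is F@2, peak 16.

16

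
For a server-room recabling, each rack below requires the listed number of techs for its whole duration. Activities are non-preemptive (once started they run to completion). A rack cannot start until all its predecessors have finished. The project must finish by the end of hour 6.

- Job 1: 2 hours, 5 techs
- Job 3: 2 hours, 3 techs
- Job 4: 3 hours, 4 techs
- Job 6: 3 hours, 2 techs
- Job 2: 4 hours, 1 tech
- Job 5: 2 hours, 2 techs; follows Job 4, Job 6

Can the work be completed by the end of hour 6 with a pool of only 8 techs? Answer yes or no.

no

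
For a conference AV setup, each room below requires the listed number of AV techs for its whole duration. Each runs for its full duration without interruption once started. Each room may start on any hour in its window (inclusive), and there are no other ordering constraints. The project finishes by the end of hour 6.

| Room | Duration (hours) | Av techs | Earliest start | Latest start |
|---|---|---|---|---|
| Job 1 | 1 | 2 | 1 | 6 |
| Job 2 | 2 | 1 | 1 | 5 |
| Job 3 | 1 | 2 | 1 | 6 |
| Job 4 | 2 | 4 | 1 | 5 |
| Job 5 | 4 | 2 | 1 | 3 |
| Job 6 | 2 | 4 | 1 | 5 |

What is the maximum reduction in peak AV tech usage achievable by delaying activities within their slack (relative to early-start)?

Early-start peak: h1:15  h2:11  h3:2  h4:2  h5:0  h6:0 ⇒ 15.
Leveled (Job 1@1, Job 2@1, Job 3@1, Job 4@2, Job 5@3, Job 6@4): h1:5  h2:5  h3:6  h4:6  h5:6  h6:2 ⇒ 6.
Reduction 15 − 6 = 9.

9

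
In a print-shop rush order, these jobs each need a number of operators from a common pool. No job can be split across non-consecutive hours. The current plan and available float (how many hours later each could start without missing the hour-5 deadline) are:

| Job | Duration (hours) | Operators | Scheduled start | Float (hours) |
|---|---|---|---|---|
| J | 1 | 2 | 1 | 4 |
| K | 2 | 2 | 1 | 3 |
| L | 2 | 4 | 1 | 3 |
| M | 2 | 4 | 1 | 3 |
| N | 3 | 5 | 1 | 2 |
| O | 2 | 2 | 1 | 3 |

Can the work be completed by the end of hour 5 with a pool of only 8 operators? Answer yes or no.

no

Total operator-hours = 41; over 5 hours the average is 41/5 > 8, so some hour must exceed 8.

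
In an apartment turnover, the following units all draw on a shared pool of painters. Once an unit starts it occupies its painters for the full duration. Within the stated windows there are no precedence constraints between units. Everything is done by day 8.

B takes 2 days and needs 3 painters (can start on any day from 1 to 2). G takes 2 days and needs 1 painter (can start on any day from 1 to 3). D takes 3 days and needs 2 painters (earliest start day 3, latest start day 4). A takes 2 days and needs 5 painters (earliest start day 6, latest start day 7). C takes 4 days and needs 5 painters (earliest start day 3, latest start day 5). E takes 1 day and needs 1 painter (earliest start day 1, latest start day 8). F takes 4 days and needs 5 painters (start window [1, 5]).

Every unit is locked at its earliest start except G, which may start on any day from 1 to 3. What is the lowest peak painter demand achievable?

12

G@1: d1:10  d2:9  d3:12  d4:12  d5:7  d6:10  d7:5  d8:0 → peak 12
G@2: d1:9  d2:9  d3:13  d4:12  d5:7  d6:10  d7:5  d8:0 → peak 13
G@3: d1:9  d2:8  d3:13  d4:13  d5:7  d6:10  d7:5  d8:0 → peak 13
Best is G@1, peak 12.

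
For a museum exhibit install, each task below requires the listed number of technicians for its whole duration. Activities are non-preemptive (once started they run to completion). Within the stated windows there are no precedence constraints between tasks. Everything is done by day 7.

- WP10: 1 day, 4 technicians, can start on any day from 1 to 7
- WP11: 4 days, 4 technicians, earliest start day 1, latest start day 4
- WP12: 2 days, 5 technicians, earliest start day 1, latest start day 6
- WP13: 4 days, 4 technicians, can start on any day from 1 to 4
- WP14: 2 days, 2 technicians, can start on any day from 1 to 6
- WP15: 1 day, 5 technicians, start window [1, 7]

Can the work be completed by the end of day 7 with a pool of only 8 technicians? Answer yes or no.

The minimum achievable peak is 9; 8 < 9, so no feasible schedule stays within the cap.

no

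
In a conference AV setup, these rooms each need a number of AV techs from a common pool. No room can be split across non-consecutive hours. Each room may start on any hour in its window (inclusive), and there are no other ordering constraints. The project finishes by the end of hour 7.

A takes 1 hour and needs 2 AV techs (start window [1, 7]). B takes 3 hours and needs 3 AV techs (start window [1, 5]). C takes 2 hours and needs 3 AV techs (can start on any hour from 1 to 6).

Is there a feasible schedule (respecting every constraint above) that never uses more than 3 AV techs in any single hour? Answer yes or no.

Schedule A@1, B@2, C@5: h1:2  h2:3  h3:3  h4:3  h5:3  h6:3  h7:0 — peak 3 ≤ 3.

yes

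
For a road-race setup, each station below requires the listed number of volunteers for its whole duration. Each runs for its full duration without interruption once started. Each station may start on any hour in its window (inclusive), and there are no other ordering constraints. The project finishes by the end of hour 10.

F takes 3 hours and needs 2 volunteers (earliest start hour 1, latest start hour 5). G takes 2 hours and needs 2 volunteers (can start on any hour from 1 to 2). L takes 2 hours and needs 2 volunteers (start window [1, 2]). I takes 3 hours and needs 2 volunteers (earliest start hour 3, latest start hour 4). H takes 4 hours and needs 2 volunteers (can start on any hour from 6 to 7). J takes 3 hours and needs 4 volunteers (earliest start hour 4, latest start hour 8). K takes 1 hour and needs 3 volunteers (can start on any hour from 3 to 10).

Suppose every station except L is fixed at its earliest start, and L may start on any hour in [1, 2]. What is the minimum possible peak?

L@1: h1:6  h2:6  h3:7  h4:6  h5:6  h6:6  h7:2  h8:2  h9:2  h10:0 → peak 7
L@2: h1:4  h2:6  h3:9  h4:6  h5:6  h6:6  h7:2  h8:2  h9:2  h10:0 → peak 9
Best is L@1, peak 7.

7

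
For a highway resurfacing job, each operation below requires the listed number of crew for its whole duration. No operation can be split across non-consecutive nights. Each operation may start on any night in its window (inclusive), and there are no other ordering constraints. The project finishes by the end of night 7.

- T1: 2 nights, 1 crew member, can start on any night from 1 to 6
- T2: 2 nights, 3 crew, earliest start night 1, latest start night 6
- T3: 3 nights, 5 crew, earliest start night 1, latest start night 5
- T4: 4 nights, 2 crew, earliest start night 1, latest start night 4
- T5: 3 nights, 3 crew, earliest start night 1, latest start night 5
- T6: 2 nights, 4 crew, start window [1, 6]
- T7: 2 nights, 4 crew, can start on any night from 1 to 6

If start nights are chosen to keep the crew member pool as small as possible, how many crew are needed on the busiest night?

9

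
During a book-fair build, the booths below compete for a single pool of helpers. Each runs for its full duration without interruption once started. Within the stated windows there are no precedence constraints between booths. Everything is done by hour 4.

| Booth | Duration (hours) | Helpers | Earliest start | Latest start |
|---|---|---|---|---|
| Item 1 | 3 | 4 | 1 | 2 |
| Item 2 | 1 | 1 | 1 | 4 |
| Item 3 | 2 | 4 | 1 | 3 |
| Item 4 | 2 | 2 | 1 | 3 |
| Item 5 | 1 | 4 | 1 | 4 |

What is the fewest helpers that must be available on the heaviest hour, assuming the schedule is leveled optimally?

Early-start (Item 1@1, Item 2@1, Item 3@1, Item 4@1, Item 5@1) gives peak 15: h1:15  h2:10  h3:4  h4:0.
Shift Item 3→3, Item 5→4.
Schedule Item 1@1, Item 2@1, Item 3@3, Item 4@1, Item 5@4: h1:7  h2:6  h3:8  h4:8 — peak 8.
Total helper-hours = 29 over 4 hours ⇒ peak ≥ ⌈29/4⌉ = 8, so 8 is optimal.

8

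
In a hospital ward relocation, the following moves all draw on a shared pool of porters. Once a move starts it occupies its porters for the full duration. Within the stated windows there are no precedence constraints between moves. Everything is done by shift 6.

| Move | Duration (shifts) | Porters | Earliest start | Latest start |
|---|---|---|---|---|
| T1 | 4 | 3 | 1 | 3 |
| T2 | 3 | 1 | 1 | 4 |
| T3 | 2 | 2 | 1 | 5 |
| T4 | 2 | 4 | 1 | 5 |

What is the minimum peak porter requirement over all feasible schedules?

5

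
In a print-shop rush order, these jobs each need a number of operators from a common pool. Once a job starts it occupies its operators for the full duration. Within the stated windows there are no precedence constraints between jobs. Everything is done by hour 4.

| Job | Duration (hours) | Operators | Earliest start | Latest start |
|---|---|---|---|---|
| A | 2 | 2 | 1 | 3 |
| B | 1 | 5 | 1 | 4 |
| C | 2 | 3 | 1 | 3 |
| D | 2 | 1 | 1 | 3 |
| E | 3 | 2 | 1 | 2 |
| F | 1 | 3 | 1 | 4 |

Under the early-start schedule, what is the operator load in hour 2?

8

At early start, hour 2 has: A, C, D, E.
Demand: 2 + 3 + 1 + 2 = 8.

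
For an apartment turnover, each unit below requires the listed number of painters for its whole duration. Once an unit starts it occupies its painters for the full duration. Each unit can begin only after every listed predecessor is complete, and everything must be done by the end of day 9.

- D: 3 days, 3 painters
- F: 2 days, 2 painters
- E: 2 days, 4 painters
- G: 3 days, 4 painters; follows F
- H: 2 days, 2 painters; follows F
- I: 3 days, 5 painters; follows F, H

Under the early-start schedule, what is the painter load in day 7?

At early start, day 7 has: I.
Demand: 5 = 5.

5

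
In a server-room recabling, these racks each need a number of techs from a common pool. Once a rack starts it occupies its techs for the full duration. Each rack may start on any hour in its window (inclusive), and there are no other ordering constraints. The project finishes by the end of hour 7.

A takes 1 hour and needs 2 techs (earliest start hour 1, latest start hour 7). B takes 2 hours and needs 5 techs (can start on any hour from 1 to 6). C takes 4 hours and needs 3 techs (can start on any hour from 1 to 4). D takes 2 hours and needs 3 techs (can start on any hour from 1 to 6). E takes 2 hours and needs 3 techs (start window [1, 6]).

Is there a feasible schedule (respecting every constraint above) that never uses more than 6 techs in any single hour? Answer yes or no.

Schedule A@1, B@2, C@4, D@4, E@6: h1:2  h2:5  h3:5  h4:6  h5:6  h6:6  h7:6 — peak 6 ≤ 6.

yes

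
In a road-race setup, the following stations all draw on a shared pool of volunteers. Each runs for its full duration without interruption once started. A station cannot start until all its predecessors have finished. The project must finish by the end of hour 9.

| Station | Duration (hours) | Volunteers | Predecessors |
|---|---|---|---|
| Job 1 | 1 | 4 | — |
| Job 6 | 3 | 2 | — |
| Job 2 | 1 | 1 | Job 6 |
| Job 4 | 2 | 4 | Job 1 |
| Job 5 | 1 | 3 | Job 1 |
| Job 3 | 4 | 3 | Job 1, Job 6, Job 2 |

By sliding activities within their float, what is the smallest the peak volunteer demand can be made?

6

Early-start (Job 1@1, Job 6@1, Job 2@4, Job 4@2, Job 5@2, Job 3@5) gives peak 9: h1:6  h2:9  h3:6  h4:1  h5:3  h6:3  h7:3  h8:3  h9:0.
Shift Job 5→4.
Schedule Job 1@1, Job 6@1, Job 2@4, Job 4@2, Job 5@4, Job 3@5: h1:6  h2:6  h3:6  h4:4  h5:3  h6:3  h7:3  h8:3  h9:0 — peak 6.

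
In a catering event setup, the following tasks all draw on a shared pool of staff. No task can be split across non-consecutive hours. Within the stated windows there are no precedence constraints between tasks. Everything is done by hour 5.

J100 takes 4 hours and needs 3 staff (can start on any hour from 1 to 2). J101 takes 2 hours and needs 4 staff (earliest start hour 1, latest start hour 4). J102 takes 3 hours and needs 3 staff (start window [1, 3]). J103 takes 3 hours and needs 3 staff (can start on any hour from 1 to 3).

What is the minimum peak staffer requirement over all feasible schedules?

9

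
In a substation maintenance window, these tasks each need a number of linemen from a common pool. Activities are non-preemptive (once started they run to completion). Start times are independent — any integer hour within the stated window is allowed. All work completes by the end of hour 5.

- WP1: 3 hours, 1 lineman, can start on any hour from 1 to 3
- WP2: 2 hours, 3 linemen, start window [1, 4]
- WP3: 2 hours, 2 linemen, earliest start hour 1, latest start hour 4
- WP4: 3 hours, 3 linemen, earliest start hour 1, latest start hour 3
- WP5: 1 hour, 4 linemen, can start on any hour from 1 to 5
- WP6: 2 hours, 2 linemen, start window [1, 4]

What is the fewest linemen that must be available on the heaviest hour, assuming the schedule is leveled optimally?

7

Early-start (WP1@1, WP2@1, WP3@1, WP4@1, WP5@1, WP6@1) gives peak 15: h1:15  h2:11  h3:4  h4:0  h5:0.
Shift WP4→3, WP5→5, WP6→3.
Schedule WP1@1, WP2@1, WP3@1, WP4@3, WP5@5, WP6@3: h1:6  h2:6  h3:6  h4:5  h5:7 — peak 7.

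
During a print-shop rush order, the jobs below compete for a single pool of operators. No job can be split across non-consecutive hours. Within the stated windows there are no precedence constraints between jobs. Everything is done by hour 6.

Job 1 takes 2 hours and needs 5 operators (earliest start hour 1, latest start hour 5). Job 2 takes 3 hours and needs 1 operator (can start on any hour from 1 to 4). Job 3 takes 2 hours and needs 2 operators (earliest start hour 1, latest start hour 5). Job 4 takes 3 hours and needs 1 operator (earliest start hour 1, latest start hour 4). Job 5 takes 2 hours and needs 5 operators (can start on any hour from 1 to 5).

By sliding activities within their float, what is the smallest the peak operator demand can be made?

6

Early-start (Job 1@1, Job 2@1, Job 3@1, Job 4@1, Job 5@1) gives peak 14: h1:14  h2:14  h3:2  h4:0  h5:0  h6:0.
Shift Job 3→3, Job 4→3, Job 5→5.
Schedule Job 1@1, Job 2@1, Job 3@3, Job 4@3, Job 5@5: h1:6  h2:6  h3:4  h4:3  h5:6  h6:5 — peak 6.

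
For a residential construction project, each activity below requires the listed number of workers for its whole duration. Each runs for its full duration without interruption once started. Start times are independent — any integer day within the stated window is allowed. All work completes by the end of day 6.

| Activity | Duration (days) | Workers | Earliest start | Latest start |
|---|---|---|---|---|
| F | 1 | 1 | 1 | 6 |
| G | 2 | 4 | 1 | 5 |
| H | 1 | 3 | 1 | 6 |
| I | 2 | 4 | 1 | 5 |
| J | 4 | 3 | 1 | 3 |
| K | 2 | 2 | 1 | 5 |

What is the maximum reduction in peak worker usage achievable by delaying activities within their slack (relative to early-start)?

Early-start peak: d1:17  d2:13  d3:3  d4:3  d5:0  d6:0 ⇒ 17.
Leveled (F@1, G@1, H@2, I@3, J@3, K@5): d1:5  d2:7  d3:7  d4:7  d5:5  d6:5 ⇒ 7.
Reduction 17 − 7 = 10.

10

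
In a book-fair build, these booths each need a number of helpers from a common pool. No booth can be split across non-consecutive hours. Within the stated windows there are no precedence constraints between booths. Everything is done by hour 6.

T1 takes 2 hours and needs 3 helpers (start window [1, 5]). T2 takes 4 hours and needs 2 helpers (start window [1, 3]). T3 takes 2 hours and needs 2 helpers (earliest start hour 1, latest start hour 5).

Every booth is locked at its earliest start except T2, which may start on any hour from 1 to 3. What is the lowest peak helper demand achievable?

T2@1: h1:7  h2:7  h3:2  h4:2  h5:0  h6:0 → peak 7
T2@2: h1:5  h2:7  h3:2  h4:2  h5:2  h6:0 → peak 7
T2@3: h1:5  h2:5  h3:2  h4:2  h5:2  h6:2 → peak 5
Best is T2@3, peak 5.

5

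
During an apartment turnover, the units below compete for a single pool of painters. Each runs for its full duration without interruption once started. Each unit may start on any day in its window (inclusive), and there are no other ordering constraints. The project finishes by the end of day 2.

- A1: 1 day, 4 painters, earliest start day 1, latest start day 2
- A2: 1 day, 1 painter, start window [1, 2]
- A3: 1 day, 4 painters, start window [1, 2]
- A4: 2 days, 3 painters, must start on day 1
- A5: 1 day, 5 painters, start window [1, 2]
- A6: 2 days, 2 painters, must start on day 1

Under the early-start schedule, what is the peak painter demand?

Early-start schedule: A1@1, A2@1, A3@1, A4@1, A5@1, A6@1.
Load per day: day 1: 19, day 2: 5.
Peak is 19.

19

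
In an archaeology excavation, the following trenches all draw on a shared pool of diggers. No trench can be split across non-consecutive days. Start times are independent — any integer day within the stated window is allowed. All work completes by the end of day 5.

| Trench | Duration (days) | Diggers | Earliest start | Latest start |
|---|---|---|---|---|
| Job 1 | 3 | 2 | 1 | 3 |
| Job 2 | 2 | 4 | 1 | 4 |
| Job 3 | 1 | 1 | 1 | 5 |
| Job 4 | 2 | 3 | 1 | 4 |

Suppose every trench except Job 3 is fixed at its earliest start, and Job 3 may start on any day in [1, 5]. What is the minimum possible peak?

Job 3@1: d1:10  d2:9  d3:2  d4:0  d5:0 → peak 10
Job 3@2: d1:9  d2:10  d3:2  d4:0  d5:0 → peak 10
Job 3@3: d1:9  d2:9  d3:3  d4:0  d5:0 → peak 9
Job 3@4: d1:9  d2:9  d3:2  d4:1  d5:0 → peak 9
Job 3@5: d1:9  d2:9  d3:2  d4:0  d5:1 → peak 9
Best is Job 3@3, peak 9.

9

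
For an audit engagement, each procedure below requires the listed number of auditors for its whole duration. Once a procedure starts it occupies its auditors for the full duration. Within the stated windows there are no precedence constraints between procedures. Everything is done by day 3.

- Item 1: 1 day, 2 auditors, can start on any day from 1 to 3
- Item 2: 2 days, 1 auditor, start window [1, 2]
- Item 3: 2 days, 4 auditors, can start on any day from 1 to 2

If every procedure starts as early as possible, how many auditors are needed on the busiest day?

Early-start schedule: Item 1@1, Item 2@1, Item 3@1.
Load per day: day 1: 7, day 2: 5, day 3: 0.
Peak is 7.

7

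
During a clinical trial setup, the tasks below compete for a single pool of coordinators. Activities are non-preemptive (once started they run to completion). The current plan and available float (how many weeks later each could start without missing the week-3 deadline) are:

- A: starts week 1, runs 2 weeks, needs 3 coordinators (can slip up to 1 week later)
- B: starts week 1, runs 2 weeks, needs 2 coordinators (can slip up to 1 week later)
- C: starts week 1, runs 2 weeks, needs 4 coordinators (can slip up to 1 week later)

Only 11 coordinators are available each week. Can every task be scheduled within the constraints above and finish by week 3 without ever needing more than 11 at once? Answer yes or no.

yes

Schedule A@1, B@1, C@1: w1:9  w2:9  w3:0 — peak 9 ≤ 11.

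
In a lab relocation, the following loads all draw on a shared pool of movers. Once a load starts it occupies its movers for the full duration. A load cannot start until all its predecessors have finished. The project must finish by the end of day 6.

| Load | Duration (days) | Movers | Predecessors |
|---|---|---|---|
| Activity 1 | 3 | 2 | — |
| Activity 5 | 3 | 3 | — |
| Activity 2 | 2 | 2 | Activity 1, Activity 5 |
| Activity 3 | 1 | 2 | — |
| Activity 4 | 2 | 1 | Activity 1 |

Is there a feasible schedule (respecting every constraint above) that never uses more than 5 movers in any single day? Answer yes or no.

yes

Schedule Activity 1@1, Activity 5@1, Activity 2@4, Activity 3@4, Activity 4@4: d1:5  d2:5  d3:5  d4:5  d5:3  d6:0 — peak 5 ≤ 5.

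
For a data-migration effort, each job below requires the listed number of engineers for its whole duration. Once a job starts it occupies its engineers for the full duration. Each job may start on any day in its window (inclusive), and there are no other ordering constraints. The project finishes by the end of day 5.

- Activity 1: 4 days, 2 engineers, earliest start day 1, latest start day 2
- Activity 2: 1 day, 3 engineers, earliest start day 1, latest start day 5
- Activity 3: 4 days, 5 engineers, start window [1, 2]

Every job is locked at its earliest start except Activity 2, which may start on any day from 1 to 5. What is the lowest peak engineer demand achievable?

7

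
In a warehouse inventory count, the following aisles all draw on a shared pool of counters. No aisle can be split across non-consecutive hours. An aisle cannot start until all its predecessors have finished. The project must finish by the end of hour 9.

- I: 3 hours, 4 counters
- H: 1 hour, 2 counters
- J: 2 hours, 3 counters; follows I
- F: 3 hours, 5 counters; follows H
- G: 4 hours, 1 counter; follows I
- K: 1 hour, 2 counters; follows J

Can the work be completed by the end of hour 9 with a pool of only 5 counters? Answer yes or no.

no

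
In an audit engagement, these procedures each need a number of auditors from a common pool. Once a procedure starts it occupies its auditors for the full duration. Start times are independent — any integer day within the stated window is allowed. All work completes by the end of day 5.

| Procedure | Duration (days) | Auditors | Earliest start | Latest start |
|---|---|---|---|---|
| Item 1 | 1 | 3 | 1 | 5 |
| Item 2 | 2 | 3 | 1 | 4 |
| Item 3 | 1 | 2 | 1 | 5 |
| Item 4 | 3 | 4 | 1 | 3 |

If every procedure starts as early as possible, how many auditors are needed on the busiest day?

Early-start schedule: Item 1@1, Item 2@1, Item 3@1, Item 4@1.
Load per day: day 1: 12, day 2: 7, day 3: 4, day 4: 0, day 5: 0.
Peak is 12.

12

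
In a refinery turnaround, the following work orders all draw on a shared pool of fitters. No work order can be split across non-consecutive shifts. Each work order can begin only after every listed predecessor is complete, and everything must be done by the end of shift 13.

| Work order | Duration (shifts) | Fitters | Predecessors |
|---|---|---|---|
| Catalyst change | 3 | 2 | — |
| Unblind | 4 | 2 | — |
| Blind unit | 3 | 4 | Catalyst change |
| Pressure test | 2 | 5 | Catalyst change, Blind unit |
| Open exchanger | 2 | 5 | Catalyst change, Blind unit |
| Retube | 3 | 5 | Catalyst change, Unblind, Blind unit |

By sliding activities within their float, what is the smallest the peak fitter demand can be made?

6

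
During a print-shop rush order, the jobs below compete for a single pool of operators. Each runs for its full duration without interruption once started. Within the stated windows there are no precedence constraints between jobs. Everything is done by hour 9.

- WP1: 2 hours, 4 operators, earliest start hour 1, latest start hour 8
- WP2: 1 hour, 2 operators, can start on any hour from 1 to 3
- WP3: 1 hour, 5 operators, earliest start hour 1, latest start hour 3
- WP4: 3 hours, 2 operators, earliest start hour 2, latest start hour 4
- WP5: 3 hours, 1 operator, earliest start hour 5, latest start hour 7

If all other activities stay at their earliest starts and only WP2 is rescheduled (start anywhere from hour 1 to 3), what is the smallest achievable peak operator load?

WP2@1: h1:11  h2:6  h3:2  h4:2  h5:1  h6:1  h7:1  h8:0  h9:0 → peak 11
WP2@2: h1:9  h2:8  h3:2  h4:2  h5:1  h6:1  h7:1  h8:0  h9:0 → peak 9
WP2@3: h1:9  h2:6  h3:4  h4:2  h5:1  h6:1  h7:1  h8:0  h9:0 → peak 9
Best is WP2@2, peak 9.

9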